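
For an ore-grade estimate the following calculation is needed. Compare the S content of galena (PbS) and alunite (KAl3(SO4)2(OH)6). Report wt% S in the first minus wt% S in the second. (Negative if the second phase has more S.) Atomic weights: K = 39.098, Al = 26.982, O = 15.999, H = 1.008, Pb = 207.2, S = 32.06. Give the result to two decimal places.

-2.08 percentage points

First mineral: 32.060 g S in 239.260 g formula = 13.40 wt% S.
Second mineral: 64.120 g S in 414.198 g formula = 15.48 wt% S.
13.40% − 15.48% gives a difference of -2.08 percentage points.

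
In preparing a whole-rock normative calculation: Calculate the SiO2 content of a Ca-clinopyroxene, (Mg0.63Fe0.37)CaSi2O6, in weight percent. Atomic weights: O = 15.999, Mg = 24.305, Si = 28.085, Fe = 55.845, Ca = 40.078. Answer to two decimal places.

M((Mg0.63Fe0.37)CaSi2O6) = 228.217 g/mol; M(SiO2) = 60.083 g/mol.
Moles SiO2 per formula unit = 2 Si ÷ 1 = 2.0000.
SiO2 fraction = (2.0000 × 60.083) / 228.217 = 120.166/228.217 = 0.5265.

52.65 wt%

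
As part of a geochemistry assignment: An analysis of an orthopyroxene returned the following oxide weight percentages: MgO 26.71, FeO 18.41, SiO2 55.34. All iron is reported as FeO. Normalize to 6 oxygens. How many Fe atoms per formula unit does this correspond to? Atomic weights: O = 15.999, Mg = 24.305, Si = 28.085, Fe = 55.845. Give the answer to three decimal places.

MgO: 26.71/40.304 = 0.66271 mol → 0.66271 mol Mg, 0.66271 mol O.
FeO: 18.41/71.844 = 0.25625 mol → 0.25625 mol Fe, 0.25625 mol O.
SiO2: 55.34/60.083 = 0.92106 mol → 0.92106 mol Si, 1.84212 mol O.
Total oxygen = 2.76108 mol. Normalization factor = 6/2.76108 = 2.17306.
Fe per 6 O = 0.25625 × 2.17306 = 0.557.

0.557 Fe apfu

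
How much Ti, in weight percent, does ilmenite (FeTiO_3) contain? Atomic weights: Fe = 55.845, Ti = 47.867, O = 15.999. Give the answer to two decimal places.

31.55 weight percent

Molar mass of FeTiO_3: 1·55.845 + 1·47.867 + 3·15.999 = 151.709 g/mol.
Mass of Ti per formula unit: 1 × 47.867 = 47.867 g.
Weight fraction Ti = 47.867 / 151.709 = 0.3155.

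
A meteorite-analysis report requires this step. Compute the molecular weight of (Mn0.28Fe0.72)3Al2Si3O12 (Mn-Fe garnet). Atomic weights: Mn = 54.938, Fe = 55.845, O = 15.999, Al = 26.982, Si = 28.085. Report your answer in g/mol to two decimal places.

Mn: 0.84 × 54.938 = 46.1479
Fe: 2.16 × 55.845 = 120.6252
Al: 2 × 26.982 = 53.9640
Si: 3 × 28.085 = 84.2550
O: 12 × 15.999 = 191.9880
Summing the contributions gives the formula mass.

496.98 g/mol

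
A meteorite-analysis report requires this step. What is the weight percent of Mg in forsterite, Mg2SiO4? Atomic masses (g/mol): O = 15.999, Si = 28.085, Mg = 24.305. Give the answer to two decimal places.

34.55 wt%

Molar mass of Mg2SiO4: 2×24.305 + 1×28.085 + 4×15.999 = 140.691 g/mol.
Mass of Mg per formula unit: 2 × 24.305 = 48.610 g.
Weight fraction Mg = 48.610 / 140.691 = 0.3455.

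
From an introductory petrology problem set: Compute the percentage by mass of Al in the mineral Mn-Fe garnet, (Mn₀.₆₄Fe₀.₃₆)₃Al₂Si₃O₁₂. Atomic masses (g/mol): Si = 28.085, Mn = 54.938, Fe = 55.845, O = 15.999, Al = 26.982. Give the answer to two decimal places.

10.88 mass %

M((Mn₀.₆₄Fe₀.₃₆)₃Al₂Si₃O₁₂) = 496.001 g/mol.
Al contributes 2 × 26.982 = 53.964 g per mole.
53.964/496.001 = 0.1088 → 10.88%.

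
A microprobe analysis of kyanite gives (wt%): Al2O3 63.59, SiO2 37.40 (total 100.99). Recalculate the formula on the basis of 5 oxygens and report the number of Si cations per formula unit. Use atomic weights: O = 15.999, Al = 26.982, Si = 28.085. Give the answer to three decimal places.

0.999 Si apfu

Al2O3 (M=101.961): mol = 0.62367; Al = 1.24734, O = 1.87101.
SiO2 (M=60.083): mol = 0.62247; Si = 0.62247, O = 1.24494.
ΣO = 3.11595; factor = 5/ΣO = 1.60465.
Si apfu = 0.62247 × 1.60465 = 0.999.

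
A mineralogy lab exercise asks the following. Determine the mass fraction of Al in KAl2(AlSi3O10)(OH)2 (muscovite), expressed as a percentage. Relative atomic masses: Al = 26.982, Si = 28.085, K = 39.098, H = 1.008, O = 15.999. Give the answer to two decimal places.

M(KAl2(AlSi3O10)(OH)2) = 398.303 g/mol.
Al contributes 3 × 26.982 = 80.946 g per mole.
80.946/398.303 = 0.2032 → 20.32%.

20.32 weight percent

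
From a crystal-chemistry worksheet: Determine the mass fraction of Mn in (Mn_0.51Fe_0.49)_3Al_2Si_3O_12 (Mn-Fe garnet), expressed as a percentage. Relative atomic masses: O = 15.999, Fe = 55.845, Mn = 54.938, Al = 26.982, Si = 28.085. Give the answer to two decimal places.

Formula mass = 1.53*54.938 + 1.47*55.845 + 2*26.982 + 3*28.085 + 12*15.999 = 496.354 g/mol, of which 84.055 g is Mn.
So Mn makes up 84.055/496.354 = 0.1693 of the mass, i.e. 16.93%.

16.93 mass %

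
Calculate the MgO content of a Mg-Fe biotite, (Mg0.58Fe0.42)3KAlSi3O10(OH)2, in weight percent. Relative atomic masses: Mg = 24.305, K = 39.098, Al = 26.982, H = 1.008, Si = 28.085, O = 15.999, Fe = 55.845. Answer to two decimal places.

Molar mass of (Mg0.58Fe0.42)3KAlSi3O10(OH)2 = 1.74×24.305 + 1.26×55.845 + 1×39.098 + 1×26.982 + 3×28.085 + 12×15.999 + 2×1.008 = 456.994 g/mol.
Each formula unit contains 1.74 Mg, equivalent to 1.74/1 = 1.7400 mol MgO.
M(MgO) = 1×24.305 + 1×15.999 = 40.304 g/mol.
Mass of MgO per formula unit = 1.7400 × 40.304 = 70.129 g.
MgO wt% = 70.129 / 456.994 × 100 = 15.35%.

15.35 wt%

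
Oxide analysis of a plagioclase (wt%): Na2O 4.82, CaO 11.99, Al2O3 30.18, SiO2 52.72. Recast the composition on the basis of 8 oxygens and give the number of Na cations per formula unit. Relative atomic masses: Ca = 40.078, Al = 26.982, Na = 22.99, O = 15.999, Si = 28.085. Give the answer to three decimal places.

Na2O (M=61.979): mol = 0.07777; Na = 0.15554, O = 0.07777.
CaO (M=56.077): mol = 0.21381; Ca = 0.21381, O = 0.21381.
Al2O3 (M=101.961): mol = 0.29600; Al = 0.59200, O = 0.88800.
SiO2 (M=60.083): mol = 0.87745; Si = 0.87745, O = 1.75490.
ΣO = 2.93448; factor = 8/ΣO = 2.72621.
Na apfu = 0.15554 × 2.72621 = 0.424.

0.424 Na apfu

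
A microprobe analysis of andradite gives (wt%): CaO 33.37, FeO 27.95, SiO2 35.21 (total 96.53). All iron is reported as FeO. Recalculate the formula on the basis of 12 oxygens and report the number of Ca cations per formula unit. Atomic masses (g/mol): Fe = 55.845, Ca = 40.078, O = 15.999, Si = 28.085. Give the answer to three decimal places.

33.37 wt% CaO ÷ 56.077 g/mol = 0.59507 mol, giving 0.59507 Ca and 0.59507 O.
27.95 wt% FeO ÷ 71.844 g/mol = 0.38904 mol, giving 0.38904 Fe and 0.38904 O.
35.21 wt% SiO2 ÷ 60.083 g/mol = 0.58602 mol, giving 0.58602 Si and 1.17204 O.
Oxygen sums to 2.15615; scaling by 12/2.15615 = 5.56548 puts the formula on 12 O.
Ca: 0.59507 × 5.56548 = 3.312 atoms per formula unit.

3.312 Ca apfu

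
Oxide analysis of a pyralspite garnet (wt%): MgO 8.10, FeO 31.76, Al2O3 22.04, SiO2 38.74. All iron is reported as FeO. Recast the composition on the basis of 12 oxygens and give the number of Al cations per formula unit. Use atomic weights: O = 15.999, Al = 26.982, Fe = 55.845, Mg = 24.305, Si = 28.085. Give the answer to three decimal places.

2.010 Al apfu

MgO (M=40.304): mol = 0.20097; Mg = 0.20097, O = 0.20097.
FeO (M=71.844): mol = 0.44207; Fe = 0.44207, O = 0.44207.
Al2O3 (M=101.961): mol = 0.21616; Al = 0.43232, O = 0.64848.
SiO2 (M=60.083): mol = 0.64477; Si = 0.64477, O = 1.28954.
ΣO = 2.58106; factor = 12/ΣO = 4.64925.
Al apfu = 0.43232 × 4.64925 = 2.010.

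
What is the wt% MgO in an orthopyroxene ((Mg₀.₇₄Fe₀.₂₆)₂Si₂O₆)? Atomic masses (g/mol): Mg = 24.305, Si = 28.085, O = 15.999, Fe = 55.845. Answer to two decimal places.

27.47 wt%

M((Mg₀.₇₄Fe₀.₂₆)₂Si₂O₆) = 217.175 g/mol; M(MgO) = 40.304 g/mol.
Moles MgO per formula unit = 1.48 Mg ÷ 1 = 1.4800.
MgO fraction = (1.4800 × 40.304) / 217.175 = 59.650/217.175 = 0.2747.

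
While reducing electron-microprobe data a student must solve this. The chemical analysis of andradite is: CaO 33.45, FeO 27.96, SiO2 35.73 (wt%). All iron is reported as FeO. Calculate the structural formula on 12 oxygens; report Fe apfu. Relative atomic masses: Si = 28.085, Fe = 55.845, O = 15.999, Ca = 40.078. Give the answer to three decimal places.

CaO: 33.45/56.077 = 0.59650 mol → 0.59650 mol Ca, 0.59650 mol O.
FeO: 27.96/71.844 = 0.38918 mol → 0.38918 mol Fe, 0.38918 mol O.
SiO2: 35.73/60.083 = 0.59468 mol → 0.59468 mol Si, 1.18936 mol O.
Total oxygen = 2.17504 mol. Normalization factor = 12/2.17504 = 5.51714.
Fe per 12 O = 0.38918 × 5.51714 = 2.147.

2.147 Fe apfu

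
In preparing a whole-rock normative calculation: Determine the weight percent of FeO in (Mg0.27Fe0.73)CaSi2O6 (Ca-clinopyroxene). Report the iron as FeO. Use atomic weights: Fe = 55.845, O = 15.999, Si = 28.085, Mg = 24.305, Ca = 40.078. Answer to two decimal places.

21.89 wt%

Molar mass of (Mg0.27Fe0.73)CaSi2O6 = 0.27*24.305 + 0.73*55.845 + 1*40.078 + 2*28.085 + 6*15.999 = 239.571 g/mol.
Each formula unit contains 0.73 Fe, equivalent to 0.73/1 = 0.7300 mol FeO.
M(FeO) = 1×55.845 + 1×15.999 = 71.844 g/mol.
Mass of FeO per formula unit = 0.7300 × 71.844 = 52.446 g.
FeO wt% = 52.446 / 239.571 × 100 = 21.89%.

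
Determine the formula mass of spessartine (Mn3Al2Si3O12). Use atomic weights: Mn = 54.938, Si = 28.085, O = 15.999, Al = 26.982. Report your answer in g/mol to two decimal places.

M = 3(54.938) + 2(26.982) + 3(28.085) + 12(15.999)

495.02 g/mol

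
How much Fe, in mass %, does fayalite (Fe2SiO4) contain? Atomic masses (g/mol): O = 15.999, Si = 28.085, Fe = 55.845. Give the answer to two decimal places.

54.81 mass %

M(Fe2SiO4) = 203.771 g/mol.
Fe contributes 2 × 55.845 = 111.690 g per mole.
111.690/203.771 = 0.5481 → 54.81%.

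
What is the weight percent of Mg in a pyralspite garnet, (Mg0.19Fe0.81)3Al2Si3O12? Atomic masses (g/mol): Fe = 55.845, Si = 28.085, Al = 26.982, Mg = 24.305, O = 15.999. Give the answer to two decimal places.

M((Mg0.19Fe0.81)3Al2Si3O12) = 479.764 g/mol.
Mg contributes 0.57 × 24.305 = 13.854 g per mole.
13.854/479.764 = 0.0289 → 2.89%.

2.89 wt%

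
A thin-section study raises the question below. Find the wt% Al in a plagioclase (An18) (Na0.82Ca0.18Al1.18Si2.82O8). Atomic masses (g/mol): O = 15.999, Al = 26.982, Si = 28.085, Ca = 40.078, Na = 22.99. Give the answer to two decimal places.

Molar mass of Na0.82Ca0.18Al1.18Si2.82O8: 0.82*22.99 + 0.18*40.078 + 1.18*26.982 + 2.82*28.085 + 8*15.999 = 265.096 g/mol.
Mass of Al per formula unit: 1.18 × 26.982 = 31.839 g.
Weight fraction Al = 31.839 / 265.096 = 0.1201.

12.01 wt%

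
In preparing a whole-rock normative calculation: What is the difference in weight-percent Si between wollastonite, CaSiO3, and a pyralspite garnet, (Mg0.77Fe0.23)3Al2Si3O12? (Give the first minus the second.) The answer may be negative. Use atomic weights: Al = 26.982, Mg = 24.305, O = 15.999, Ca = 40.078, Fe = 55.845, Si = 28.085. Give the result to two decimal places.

4.35 percentage points

M(CaSiO3) = 116.160 g/mol, so wt% Si = 28.085/116.160 × 100 = 24.18%.
M((Mg0.77Fe0.23)3Al2Si3O12) = 424.885 g/mol, so wt% Si = 84.255/424.885 × 100 = 19.83%.
24.18 − 19.83 = 4.35 pp.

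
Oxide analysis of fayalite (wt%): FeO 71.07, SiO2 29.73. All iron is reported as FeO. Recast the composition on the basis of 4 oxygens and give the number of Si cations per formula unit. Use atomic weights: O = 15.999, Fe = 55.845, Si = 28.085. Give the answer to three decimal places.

1.000 Si apfu

FeO: 71.07/71.844 = 0.98923 mol → 0.98923 mol Fe, 0.98923 mol O.
SiO2: 29.73/60.083 = 0.49482 mol → 0.49482 mol Si, 0.98964 mol O.
Total oxygen = 1.97887 mol. Normalization factor = 4/1.97887 = 2.02136.
Si per 4 O = 0.49482 × 2.02136 = 1.000.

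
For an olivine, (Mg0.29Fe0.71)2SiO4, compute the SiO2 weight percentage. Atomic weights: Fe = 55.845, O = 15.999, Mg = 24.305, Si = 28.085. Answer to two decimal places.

32.39 wt%

M((Mg0.29Fe0.71)2SiO4) = 185.478 g/mol; M(SiO2) = 60.083 g/mol.
Moles SiO2 per formula unit = 1 Si ÷ 1 = 1.0000.
SiO2 fraction = (1.0000 × 60.083) / 185.478 = 60.083/185.478 = 0.3239.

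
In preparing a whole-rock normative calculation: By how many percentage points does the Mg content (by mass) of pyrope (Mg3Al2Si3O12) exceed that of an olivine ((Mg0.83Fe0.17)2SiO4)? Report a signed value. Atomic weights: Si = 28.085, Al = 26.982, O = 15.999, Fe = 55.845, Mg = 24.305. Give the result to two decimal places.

-8.56 percentage points

M(Mg3Al2Si3O12) = 403.122 g/mol, so wt% Mg = 72.915/403.122 × 100 = 18.09%.
M((Mg0.83Fe0.17)2SiO4) = 151.415 g/mol, so wt% Mg = 40.346/151.415 × 100 = 26.65%.
18.09 − 26.65 = -8.56 pp.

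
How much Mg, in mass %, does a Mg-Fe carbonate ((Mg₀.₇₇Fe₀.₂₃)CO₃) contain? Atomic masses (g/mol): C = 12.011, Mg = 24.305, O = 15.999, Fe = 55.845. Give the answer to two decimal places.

Formula mass = 0.77·24.305 + 0.23·55.845 + 1·12.011 + 3·15.999 = 91.567 g/mol, of which 18.715 g is Mg.
So Mg makes up 18.715/91.567 = 0.2044 of the mass, i.e. 20.44%.

20.44 mass %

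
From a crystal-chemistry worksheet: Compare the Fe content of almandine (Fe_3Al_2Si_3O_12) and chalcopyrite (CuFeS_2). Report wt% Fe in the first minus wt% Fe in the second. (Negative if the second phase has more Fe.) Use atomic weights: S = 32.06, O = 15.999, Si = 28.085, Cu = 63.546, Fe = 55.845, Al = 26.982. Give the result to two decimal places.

3.23 percentage points

First mineral: 167.535 g Fe in 497.742 g formula = 33.66 wt% Fe.
Second mineral: 55.845 g Fe in 183.511 g formula = 30.43 wt% Fe.
33.66% − 30.43% gives a difference of 3.23 percentage points.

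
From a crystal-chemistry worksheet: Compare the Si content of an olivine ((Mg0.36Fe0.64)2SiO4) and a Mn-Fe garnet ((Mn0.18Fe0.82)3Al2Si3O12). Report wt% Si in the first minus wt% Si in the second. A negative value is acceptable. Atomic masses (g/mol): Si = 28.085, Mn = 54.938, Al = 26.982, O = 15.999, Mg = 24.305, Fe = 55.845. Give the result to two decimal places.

-1.43 percentage points

M((Mg0.36Fe0.64)2SiO4) = 181.062 g/mol, so wt% Si = 28.085/181.062 × 100 = 15.51%.
M((Mn0.18Fe0.82)3Al2Si3O12) = 497.252 g/mol, so wt% Si = 84.255/497.252 × 100 = 16.94%.
15.51 − 16.94 = -1.43 pp.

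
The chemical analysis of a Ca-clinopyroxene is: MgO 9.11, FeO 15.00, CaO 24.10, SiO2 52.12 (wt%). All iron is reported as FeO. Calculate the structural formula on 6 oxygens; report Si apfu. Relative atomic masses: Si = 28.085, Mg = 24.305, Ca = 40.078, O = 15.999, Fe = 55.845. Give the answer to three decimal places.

MgO: 9.11/40.304 = 0.22603 mol → 0.22603 mol Mg, 0.22603 mol O.
FeO: 15.00/71.844 = 0.20879 mol → 0.20879 mol Fe, 0.20879 mol O.
CaO: 24.10/56.077 = 0.42977 mol → 0.42977 mol Ca, 0.42977 mol O.
SiO2: 52.12/60.083 = 0.86747 mol → 0.86747 mol Si, 1.73494 mol O.
Total oxygen = 2.59953 mol. Normalization factor = 6/2.59953 = 2.30811.
Si per 6 O = 0.86747 × 2.30811 = 2.002.

2.002 Si apfu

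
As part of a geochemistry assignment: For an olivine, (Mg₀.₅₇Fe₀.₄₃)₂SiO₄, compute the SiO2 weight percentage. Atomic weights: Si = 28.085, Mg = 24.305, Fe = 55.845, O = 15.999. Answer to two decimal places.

M((Mg₀.₅₇Fe₀.₄₃)₂SiO₄) = 167.815 g/mol; M(SiO2) = 60.083 g/mol.
Moles SiO2 per formula unit = 1 Si ÷ 1 = 1.0000.
SiO2 fraction = (1.0000 × 60.083) / 167.815 = 60.083/167.815 = 0.3580.

35.80 wt%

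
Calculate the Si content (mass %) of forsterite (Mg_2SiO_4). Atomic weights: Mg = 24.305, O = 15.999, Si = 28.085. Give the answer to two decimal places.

19.96 mass %

Formula mass = 2×24.305 + 1×28.085 + 4×15.999 = 140.691 g/mol, of which 28.085 g is Si.
So Si makes up 28.085/140.691 = 0.1996 of the mass, i.e. 19.96%.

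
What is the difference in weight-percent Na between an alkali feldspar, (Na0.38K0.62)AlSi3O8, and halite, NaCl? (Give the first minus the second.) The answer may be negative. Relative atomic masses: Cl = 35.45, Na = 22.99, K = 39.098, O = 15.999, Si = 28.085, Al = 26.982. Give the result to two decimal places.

Na in (Na0.38K0.62)AlSi3O8: molar mass 272.206 g/mol; 0.38×22.99 = 8.736 g → 3.21 wt%.
Na in NaCl: molar mass 58.440 g/mol; 1×22.99 = 22.990 g → 39.34 wt%.
Difference = 3.21 − 39.34 = -36.13 percentage points.

-36.13 percentage points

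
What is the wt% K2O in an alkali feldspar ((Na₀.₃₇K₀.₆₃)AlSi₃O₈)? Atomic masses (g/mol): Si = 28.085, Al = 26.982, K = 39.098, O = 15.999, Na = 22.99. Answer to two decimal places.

10.89 wt%

Formula mass = 272.367 g/mol.
0.63 K → 0.3150 mol K2O per formula unit; M(K2O) = 94.195, so K2O mass = 29.671 g.
29.671/272.367 × 100 = 10.89 wt%.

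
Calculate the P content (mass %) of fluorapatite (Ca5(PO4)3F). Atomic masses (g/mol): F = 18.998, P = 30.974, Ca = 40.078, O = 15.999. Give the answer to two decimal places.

18.43 mass %

M(Ca5(PO4)3F) = 504.298 g/mol.
P contributes 3 × 30.974 = 92.922 g per mole.
92.922/504.298 = 0.1843 → 18.43%.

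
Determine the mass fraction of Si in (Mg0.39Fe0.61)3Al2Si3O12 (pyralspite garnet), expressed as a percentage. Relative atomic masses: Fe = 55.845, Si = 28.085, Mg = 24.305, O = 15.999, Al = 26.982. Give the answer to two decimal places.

18.28 wt%

M((Mg0.39Fe0.61)3Al2Si3O12) = 460.840 g/mol.
Si contributes 3 × 28.085 = 84.255 g per mole.
84.255/460.840 = 0.1828 → 18.28%.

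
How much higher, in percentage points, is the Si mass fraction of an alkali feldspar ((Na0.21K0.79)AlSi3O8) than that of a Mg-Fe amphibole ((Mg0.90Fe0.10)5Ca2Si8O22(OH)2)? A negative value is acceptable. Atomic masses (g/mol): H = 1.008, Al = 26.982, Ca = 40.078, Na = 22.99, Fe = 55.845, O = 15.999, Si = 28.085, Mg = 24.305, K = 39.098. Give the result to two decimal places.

First mineral: 84.255 g Si in 274.944 g formula = 30.64 wt% Si.
Second mineral: 224.680 g Si in 828.123 g formula = 27.13 wt% Si.
30.64% − 27.13% gives a difference of 3.51 percentage points.

3.51 percentage points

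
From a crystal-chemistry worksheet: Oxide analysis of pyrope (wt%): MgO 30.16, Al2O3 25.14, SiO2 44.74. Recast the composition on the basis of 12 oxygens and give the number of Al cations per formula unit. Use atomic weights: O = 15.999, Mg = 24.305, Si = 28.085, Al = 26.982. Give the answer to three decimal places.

MgO: 30.16/40.304 = 0.74831 mol → 0.74831 mol Mg, 0.74831 mol O.
Al2O3: 25.14/101.961 = 0.24656 mol → 0.49312 mol Al, 0.73968 mol O.
SiO2: 44.74/60.083 = 0.74464 mol → 0.74464 mol Si, 1.48928 mol O.
Total oxygen = 2.97727 mol. Normalization factor = 12/2.97727 = 4.03054.
Al per 12 O = 0.49312 × 4.03054 = 1.988.

1.988 Al apfu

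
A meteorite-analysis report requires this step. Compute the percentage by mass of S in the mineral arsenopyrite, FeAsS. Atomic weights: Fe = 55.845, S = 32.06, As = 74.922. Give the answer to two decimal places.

Molar mass of FeAsS: 1·55.845 + 1·74.922 + 1·32.06 = 162.827 g/mol.
Mass of S per formula unit: 1 × 32.06 = 32.060 g.
Weight fraction S = 32.060 / 162.827 = 0.1969.

19.69 weight percent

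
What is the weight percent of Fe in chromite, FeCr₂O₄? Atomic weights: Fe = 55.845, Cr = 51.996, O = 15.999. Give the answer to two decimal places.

24.95 mass %

M(FeCr₂O₄) = 223.833 g/mol.
Fe contributes 1 × 55.845 = 55.845 g per mole.
55.845/223.833 = 0.2495 → 24.95%.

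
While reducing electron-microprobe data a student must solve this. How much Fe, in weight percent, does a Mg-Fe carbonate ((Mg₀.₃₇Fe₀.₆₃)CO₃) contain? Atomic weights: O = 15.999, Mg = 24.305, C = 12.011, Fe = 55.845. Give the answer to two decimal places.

33.77 weight percent

Molar mass of (Mg₀.₃₇Fe₀.₆₃)CO₃: 0.37·24.305 + 0.63·55.845 + 1·12.011 + 3·15.999 = 104.183 g/mol.
Mass of Fe per formula unit: 0.63 × 55.845 = 35.182 g.
Weight fraction Fe = 35.182 / 104.183 = 0.3377.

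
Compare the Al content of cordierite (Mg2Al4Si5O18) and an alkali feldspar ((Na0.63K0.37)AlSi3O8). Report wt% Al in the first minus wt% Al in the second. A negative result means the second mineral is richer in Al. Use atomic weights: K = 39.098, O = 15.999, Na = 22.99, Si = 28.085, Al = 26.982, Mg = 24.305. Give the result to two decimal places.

8.39 percentage points

M(Mg2Al4Si5O18) = 584.945 g/mol, so wt% Al = 107.928/584.945 × 100 = 18.45%.
M((Na0.63K0.37)AlSi3O8) = 268.179 g/mol, so wt% Al = 26.982/268.179 × 100 = 10.06%.
18.45 − 10.06 = 8.39 pp.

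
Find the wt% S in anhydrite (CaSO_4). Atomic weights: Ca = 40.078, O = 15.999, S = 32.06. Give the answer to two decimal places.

Formula mass = 1×40.078 + 1×32.06 + 4×15.999 = 136.134 g/mol, of which 32.060 g is S.
So S makes up 32.060/136.134 = 0.2355 of the mass, i.e. 23.55%.

23.55 wt%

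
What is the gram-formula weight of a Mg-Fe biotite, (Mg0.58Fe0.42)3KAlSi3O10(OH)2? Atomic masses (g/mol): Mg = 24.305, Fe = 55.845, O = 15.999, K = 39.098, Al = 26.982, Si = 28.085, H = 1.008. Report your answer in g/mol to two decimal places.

456.99 g/mol

Mg: 1.74 × 24.305 = 42.2907
Fe: 1.26 × 55.845 = 70.3647
K: 1 × 39.098 = 39.0980
Al: 1 × 26.982 = 26.9820
Si: 3 × 28.085 = 84.2550
O: 12 × 15.999 = 191.9880
H: 2 × 1.008 = 2.0160
Summing the contributions gives the formula mass.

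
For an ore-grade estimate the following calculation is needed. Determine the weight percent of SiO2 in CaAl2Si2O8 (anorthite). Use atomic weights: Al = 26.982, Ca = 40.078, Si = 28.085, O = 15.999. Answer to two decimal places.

M(CaAl2Si2O8) = 278.204 g/mol; M(SiO2) = 60.083 g/mol.
Moles SiO2 per formula unit = 2 Si ÷ 1 = 2.0000.
SiO2 fraction = (2.0000 × 60.083) / 278.204 = 120.166/278.204 = 0.4319.

43.19 wt%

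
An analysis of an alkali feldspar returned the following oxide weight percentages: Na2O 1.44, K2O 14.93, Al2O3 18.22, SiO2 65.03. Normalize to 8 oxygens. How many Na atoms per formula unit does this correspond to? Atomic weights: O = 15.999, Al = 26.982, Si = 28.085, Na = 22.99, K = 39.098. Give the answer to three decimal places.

1.44 wt% Na2O ÷ 61.979 g/mol = 0.02323 mol, giving 0.04646 Na and 0.02323 O.
14.93 wt% K2O ÷ 94.195 g/mol = 0.15850 mol, giving 0.31700 K and 0.15850 O.
18.22 wt% Al2O3 ÷ 101.961 g/mol = 0.17870 mol, giving 0.35740 Al and 0.53610 O.
65.03 wt% SiO2 ÷ 60.083 g/mol = 1.08234 mol, giving 1.08234 Si and 2.16468 O.
Oxygen sums to 2.88251; scaling by 8/2.88251 = 2.77536 puts the formula on 8 O.
Na: 0.04646 × 2.77536 = 0.129 atoms per formula unit.

0.129 Na apfu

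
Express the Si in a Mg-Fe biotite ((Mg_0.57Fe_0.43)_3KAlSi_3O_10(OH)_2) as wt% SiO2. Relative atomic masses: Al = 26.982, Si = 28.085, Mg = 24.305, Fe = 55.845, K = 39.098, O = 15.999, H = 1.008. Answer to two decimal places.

39.36 wt%

Molar mass of (Mg_0.57Fe_0.43)_3KAlSi_3O_10(OH)_2 = 1.71·24.305 + 1.29·55.845 + 1·39.098 + 1·26.982 + 3·28.085 + 12·15.999 + 2·1.008 = 457.941 g/mol.
Each formula unit contains 3 Si, equivalent to 3/1 = 3.0000 mol SiO2.
M(SiO2) = 1×28.085 + 2×15.999 = 60.083 g/mol.
Mass of SiO2 per formula unit = 3.0000 × 60.083 = 180.249 g.
SiO2 wt% = 180.249 / 457.941 × 100 = 39.36%.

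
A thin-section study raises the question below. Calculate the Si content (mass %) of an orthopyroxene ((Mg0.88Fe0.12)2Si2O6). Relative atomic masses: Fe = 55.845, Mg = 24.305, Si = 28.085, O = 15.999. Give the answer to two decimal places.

Formula mass = 1.76·24.305 + 0.24·55.845 + 2·28.085 + 6·15.999 = 208.344 g/mol, of which 56.170 g is Si.
So Si makes up 56.170/208.344 = 0.2696 of the mass, i.e. 26.96%.

26.96 mass %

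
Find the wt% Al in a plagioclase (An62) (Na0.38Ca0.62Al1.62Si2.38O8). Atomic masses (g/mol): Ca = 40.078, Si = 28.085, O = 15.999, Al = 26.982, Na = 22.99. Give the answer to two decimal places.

Formula mass = 0.38·22.99 + 0.62·40.078 + 1.62·26.982 + 2.38·28.085 + 8·15.999 = 272.130 g/mol, of which 43.711 g is Al.
So Al makes up 43.711/272.130 = 0.1606 of the mass, i.e. 16.06%.

16.06 wt%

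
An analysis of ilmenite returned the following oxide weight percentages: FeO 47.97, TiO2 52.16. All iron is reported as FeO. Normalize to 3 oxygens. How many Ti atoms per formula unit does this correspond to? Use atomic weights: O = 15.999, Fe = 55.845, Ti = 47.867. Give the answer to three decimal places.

0.993 Ti apfu

47.97 wt% FeO ÷ 71.844 g/mol = 0.66770 mol, giving 0.66770 Fe and 0.66770 O.
52.16 wt% TiO2 ÷ 79.865 g/mol = 0.65310 mol, giving 0.65310 Ti and 1.30620 O.
Oxygen sums to 1.97390; scaling by 3/1.97390 = 1.51983 puts the formula on 3 O.
Ti: 0.65310 × 1.51983 = 0.993 atoms per formula unit.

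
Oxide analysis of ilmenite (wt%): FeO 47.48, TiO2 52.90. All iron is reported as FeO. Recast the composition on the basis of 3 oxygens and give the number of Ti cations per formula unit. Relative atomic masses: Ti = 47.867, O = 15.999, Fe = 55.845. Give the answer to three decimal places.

1.001 Ti apfu

FeO: 47.48/71.844 = 0.66088 mol → 0.66088 mol Fe, 0.66088 mol O.
TiO2: 52.90/79.865 = 0.66237 mol → 0.66237 mol Ti, 1.32474 mol O.
Total oxygen = 1.98562 mol. Normalization factor = 3/1.98562 = 1.51086.
Ti per 3 O = 0.66237 × 1.51086 = 1.001.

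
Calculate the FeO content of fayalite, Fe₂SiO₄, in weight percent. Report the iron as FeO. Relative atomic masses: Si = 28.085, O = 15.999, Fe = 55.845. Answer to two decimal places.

Molar mass of Fe₂SiO₄ = 2*55.845 + 1*28.085 + 4*15.999 = 203.771 g/mol.
Each formula unit contains 2 Fe, equivalent to 2/1 = 2.0000 mol FeO.
M(FeO) = 1×55.845 + 1×15.999 = 71.844 g/mol.
Mass of FeO per formula unit = 2.0000 × 71.844 = 143.688 g.
FeO wt% = 143.688 / 203.771 × 100 = 70.51%.

70.51 wt%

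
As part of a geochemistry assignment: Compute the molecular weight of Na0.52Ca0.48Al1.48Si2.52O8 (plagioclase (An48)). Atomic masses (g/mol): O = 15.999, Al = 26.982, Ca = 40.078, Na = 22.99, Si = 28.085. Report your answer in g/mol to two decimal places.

M = 0.52·22.99 + 0.48·40.078 + 1.48·26.982 + 2.52·28.085 + 8·15.999

269.89 g/mol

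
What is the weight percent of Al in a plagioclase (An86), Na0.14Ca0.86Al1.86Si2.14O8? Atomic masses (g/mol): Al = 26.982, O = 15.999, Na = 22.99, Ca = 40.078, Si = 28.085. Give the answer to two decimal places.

18.19 weight percent

Formula mass = 0.14×22.99 + 0.86×40.078 + 1.86×26.982 + 2.14×28.085 + 8×15.999 = 275.966 g/mol, of which 50.187 g is Al.
So Al makes up 50.187/275.966 = 0.1819 of the mass, i.e. 18.19%.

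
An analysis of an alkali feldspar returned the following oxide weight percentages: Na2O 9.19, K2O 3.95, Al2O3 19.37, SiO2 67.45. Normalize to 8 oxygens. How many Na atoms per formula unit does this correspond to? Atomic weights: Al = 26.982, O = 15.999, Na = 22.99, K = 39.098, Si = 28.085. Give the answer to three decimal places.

9.19 wt% Na2O ÷ 61.979 g/mol = 0.14828 mol, giving 0.29656 Na and 0.14828 O.
3.95 wt% K2O ÷ 94.195 g/mol = 0.04193 mol, giving 0.08386 K and 0.04193 O.
19.37 wt% Al2O3 ÷ 101.961 g/mol = 0.18997 mol, giving 0.37994 Al and 0.56991 O.
67.45 wt% SiO2 ÷ 60.083 g/mol = 1.12261 mol, giving 1.12261 Si and 2.24522 O.
Oxygen sums to 3.00534; scaling by 8/3.00534 = 2.66193 puts the formula on 8 O.
Na: 0.29656 × 2.66193 = 0.789 atoms per formula unit.

0.789 Na apfu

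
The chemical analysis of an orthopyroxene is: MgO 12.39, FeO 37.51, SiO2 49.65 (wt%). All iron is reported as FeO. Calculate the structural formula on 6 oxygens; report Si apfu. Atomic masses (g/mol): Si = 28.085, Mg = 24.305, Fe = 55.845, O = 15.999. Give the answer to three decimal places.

1.997 Si apfu

MgO: 12.39/40.304 = 0.30741 mol → 0.30741 mol Mg, 0.30741 mol O.
FeO: 37.51/71.844 = 0.52210 mol → 0.52210 mol Fe, 0.52210 mol O.
SiO2: 49.65/60.083 = 0.82636 mol → 0.82636 mol Si, 1.65272 mol O.
Total oxygen = 2.48223 mol. Normalization factor = 6/2.48223 = 2.41718.
Si per 6 O = 0.82636 × 2.41718 = 1.997.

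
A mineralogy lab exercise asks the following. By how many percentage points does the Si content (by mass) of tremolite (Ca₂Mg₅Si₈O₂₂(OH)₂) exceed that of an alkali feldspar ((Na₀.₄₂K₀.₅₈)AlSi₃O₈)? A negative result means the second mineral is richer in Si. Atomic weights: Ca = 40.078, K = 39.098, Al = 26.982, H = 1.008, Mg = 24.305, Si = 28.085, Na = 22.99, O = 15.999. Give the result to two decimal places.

-3.37 percentage points

Si in Ca₂Mg₅Si₈O₂₂(OH)₂: molar mass 812.353 g/mol; 8×28.085 = 224.680 g → 27.66 wt%.
Si in (Na₀.₄₂K₀.₅₈)AlSi₃O₈: molar mass 271.562 g/mol; 3×28.085 = 84.255 g → 31.03 wt%.
Difference = 27.66 − 31.03 = -3.37 percentage points.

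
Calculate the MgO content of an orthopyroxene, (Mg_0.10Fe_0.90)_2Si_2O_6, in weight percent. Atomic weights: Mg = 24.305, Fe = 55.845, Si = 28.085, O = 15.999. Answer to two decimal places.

Molar mass of (Mg_0.10Fe_0.90)_2Si_2O_6 = 0.20×24.305 + 1.80×55.845 + 2×28.085 + 6×15.999 = 257.546 g/mol.
Each formula unit contains 0.20 Mg, equivalent to 0.20/1 = 0.2000 mol MgO.
M(MgO) = 1×24.305 + 1×15.999 = 40.304 g/mol.
Mass of MgO per formula unit = 0.2000 × 40.304 = 8.061 g.
MgO wt% = 8.061 / 257.546 × 100 = 3.13%.

3.13 wt%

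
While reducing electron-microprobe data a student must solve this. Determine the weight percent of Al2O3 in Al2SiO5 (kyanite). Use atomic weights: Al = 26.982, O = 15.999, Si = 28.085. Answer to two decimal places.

62.92 wt%

Formula mass = 162.044 g/mol.
2 Al → 1.0000 mol Al2O3 per formula unit; M(Al2O3) = 101.961, so Al2O3 mass = 101.961 g.
101.961/162.044 × 100 = 62.92 wt%.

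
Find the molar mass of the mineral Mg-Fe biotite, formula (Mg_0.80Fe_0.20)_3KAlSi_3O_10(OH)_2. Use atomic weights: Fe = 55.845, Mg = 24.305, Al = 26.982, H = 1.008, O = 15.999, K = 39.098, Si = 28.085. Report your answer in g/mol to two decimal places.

M = 2.40(24.305) + 0.60(55.845) + 1(39.098) + 1(26.982) + 3(28.085) + 12(15.999) + 2(1.008)

436.18 g/mol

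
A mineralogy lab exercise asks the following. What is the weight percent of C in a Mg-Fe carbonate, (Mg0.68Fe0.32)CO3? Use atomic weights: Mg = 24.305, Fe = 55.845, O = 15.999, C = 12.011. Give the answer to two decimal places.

Formula mass = 0.68×24.305 + 0.32×55.845 + 1×12.011 + 3×15.999 = 94.406 g/mol, of which 12.011 g is C.
So C makes up 12.011/94.406 = 0.1272 of the mass, i.e. 12.72%.

12.72 wt%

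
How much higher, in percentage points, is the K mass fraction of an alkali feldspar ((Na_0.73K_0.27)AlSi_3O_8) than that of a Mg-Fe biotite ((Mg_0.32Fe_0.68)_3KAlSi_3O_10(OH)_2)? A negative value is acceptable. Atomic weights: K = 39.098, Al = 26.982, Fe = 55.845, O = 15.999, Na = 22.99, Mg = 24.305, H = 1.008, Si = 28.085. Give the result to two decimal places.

M((Na_0.73K_0.27)AlSi_3O_8) = 266.568 g/mol, so wt% K = 10.556/266.568 × 100 = 3.96%.
M((Mg_0.32Fe_0.68)_3KAlSi_3O_10(OH)_2) = 481.596 g/mol, so wt% K = 39.098/481.596 × 100 = 8.12%.
3.96 − 8.12 = -4.16 pp.

-4.16 percentage points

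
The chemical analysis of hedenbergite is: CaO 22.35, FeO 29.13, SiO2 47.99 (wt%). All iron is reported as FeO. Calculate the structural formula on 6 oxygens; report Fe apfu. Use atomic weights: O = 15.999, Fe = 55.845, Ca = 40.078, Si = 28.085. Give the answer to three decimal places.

CaO: 22.35/56.077 = 0.39856 mol → 0.39856 mol Ca, 0.39856 mol O.
FeO: 29.13/71.844 = 0.40546 mol → 0.40546 mol Fe, 0.40546 mol O.
SiO2: 47.99/60.083 = 0.79873 mol → 0.79873 mol Si, 1.59746 mol O.
Total oxygen = 2.40148 mol. Normalization factor = 6/2.40148 = 2.49846.
Fe per 6 O = 0.40546 × 2.49846 = 1.013.

1.013 Fe apfu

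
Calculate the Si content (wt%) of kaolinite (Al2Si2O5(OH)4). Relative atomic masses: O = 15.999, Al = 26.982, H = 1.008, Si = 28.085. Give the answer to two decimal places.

M(Al2Si2O5(OH)4) = 258.157 g/mol.
Si contributes 2 × 28.085 = 56.170 g per mole.
56.170/258.157 = 0.2176 → 21.76%.

21.76 wt%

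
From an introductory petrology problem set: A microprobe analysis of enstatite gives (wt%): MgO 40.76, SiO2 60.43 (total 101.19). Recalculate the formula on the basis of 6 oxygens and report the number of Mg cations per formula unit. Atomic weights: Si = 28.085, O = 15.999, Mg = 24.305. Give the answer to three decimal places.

2.007 Mg apfu

MgO (M=40.304): mol = 1.01131; Mg = 1.01131, O = 1.01131.
SiO2 (M=60.083): mol = 1.00578; Si = 1.00578, O = 2.01156.
ΣO = 3.02287; factor = 6/ΣO = 1.98487.
Mg apfu = 1.01131 × 1.98487 = 2.007.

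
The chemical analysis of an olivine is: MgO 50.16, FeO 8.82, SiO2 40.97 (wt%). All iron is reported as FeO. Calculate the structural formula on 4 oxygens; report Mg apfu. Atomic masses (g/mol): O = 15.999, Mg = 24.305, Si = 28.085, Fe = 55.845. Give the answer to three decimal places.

1.823 Mg apfu

50.16 wt% MgO ÷ 40.304 g/mol = 1.24454 mol, giving 1.24454 Mg and 1.24454 O.
8.82 wt% FeO ÷ 71.844 g/mol = 0.12277 mol, giving 0.12277 Fe and 0.12277 O.
40.97 wt% SiO2 ÷ 60.083 g/mol = 0.68189 mol, giving 0.68189 Si and 1.36378 O.
Oxygen sums to 2.73109; scaling by 4/2.73109 = 1.46462 puts the formula on 4 O.
Mg: 1.24454 × 1.46462 = 1.823 atoms per formula unit.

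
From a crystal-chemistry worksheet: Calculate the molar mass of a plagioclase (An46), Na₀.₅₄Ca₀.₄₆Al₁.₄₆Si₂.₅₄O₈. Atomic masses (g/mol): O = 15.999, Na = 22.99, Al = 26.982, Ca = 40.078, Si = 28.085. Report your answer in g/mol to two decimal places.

M = 0.54(22.99) + 0.46(40.078) + 1.46(26.982) + 2.54(28.085) + 8(15.999)

269.57 g/mol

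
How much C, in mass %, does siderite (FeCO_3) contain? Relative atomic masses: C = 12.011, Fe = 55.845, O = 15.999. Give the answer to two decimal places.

10.37 mass %

Molar mass of FeCO_3: 1·55.845 + 1·12.011 + 3·15.999 = 115.853 g/mol.
Mass of C per formula unit: 1 × 12.011 = 12.011 g.
Weight fraction C = 12.011 / 115.853 = 0.1037.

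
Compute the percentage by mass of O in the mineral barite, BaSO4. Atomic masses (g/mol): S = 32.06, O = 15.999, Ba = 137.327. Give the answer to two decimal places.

27.42 wt%

Molar mass of BaSO4: 1·137.327 + 1·32.06 + 4·15.999 = 233.383 g/mol.
Mass of O per formula unit: 4 × 15.999 = 63.996 g.
Weight fraction O = 63.996 / 233.383 = 0.2742.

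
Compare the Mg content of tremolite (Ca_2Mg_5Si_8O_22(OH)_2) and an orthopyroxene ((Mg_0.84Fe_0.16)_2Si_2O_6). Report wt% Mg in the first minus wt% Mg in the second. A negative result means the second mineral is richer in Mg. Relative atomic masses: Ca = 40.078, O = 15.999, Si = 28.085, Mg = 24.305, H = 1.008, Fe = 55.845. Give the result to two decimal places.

-4.40 percentage points

M(Ca_2Mg_5Si_8O_22(OH)_2) = 812.353 g/mol, so wt% Mg = 121.525/812.353 × 100 = 14.96%.
M((Mg_0.84Fe_0.16)_2Si_2O_6) = 210.867 g/mol, so wt% Mg = 40.832/210.867 × 100 = 19.36%.
14.96 − 19.36 = -4.40 pp.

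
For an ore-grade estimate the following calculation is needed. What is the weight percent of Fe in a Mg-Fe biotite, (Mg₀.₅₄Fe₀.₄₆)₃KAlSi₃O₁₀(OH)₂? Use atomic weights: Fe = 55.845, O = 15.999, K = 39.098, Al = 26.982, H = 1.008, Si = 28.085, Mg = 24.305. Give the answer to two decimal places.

Molar mass of (Mg₀.₅₄Fe₀.₄₆)₃KAlSi₃O₁₀(OH)₂: 1.62*24.305 + 1.38*55.845 + 1*39.098 + 1*26.982 + 3*28.085 + 12*15.999 + 2*1.008 = 460.779 g/mol.
Mass of Fe per formula unit: 1.38 × 55.845 = 77.066 g.
Weight fraction Fe = 77.066 / 460.779 = 0.1673.

16.73 weight percent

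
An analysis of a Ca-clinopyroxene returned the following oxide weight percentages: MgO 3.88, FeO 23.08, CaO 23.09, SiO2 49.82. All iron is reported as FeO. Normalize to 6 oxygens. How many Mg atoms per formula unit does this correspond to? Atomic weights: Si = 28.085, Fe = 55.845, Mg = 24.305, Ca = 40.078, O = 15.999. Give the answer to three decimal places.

0.232 Mg apfu

MgO: 3.88/40.304 = 0.09627 mol → 0.09627 mol Mg, 0.09627 mol O.
FeO: 23.08/71.844 = 0.32125 mol → 0.32125 mol Fe, 0.32125 mol O.
CaO: 23.09/56.077 = 0.41176 mol → 0.41176 mol Ca, 0.41176 mol O.
SiO2: 49.82/60.083 = 0.82919 mol → 0.82919 mol Si, 1.65838 mol O.
Total oxygen = 2.48766 mol. Normalization factor = 6/2.48766 = 2.41191.
Mg per 6 O = 0.09627 × 2.41191 = 0.232.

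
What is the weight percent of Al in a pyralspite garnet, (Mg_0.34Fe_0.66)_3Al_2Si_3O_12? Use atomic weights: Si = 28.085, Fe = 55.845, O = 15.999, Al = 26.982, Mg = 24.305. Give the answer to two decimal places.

11.59 weight percent

Formula mass = 1.02*24.305 + 1.98*55.845 + 2*26.982 + 3*28.085 + 12*15.999 = 465.571 g/mol, of which 53.964 g is Al.
So Al makes up 53.964/465.571 = 0.1159 of the mass, i.e. 11.59%.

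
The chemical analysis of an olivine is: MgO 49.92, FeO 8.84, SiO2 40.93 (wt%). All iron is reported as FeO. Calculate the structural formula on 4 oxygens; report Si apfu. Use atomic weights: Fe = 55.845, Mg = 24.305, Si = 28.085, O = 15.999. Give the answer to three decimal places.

MgO (M=40.304): mol = 1.23859; Mg = 1.23859, O = 1.23859.
FeO (M=71.844): mol = 0.12304; Fe = 0.12304, O = 0.12304.
SiO2 (M=60.083): mol = 0.68122; Si = 0.68122, O = 1.36244.
ΣO = 2.72407; factor = 4/ΣO = 1.46839.
Si apfu = 0.68122 × 1.46839 = 1.000.

1.000 Si apfu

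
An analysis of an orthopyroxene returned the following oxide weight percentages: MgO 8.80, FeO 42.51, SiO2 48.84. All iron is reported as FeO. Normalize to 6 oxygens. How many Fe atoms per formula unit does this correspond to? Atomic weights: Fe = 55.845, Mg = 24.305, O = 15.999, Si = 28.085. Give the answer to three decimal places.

1.458 Fe apfu

8.80 wt% MgO ÷ 40.304 g/mol = 0.21834 mol, giving 0.21834 Mg and 0.21834 O.
42.51 wt% FeO ÷ 71.844 g/mol = 0.59170 mol, giving 0.59170 Fe and 0.59170 O.
48.84 wt% SiO2 ÷ 60.083 g/mol = 0.81288 mol, giving 0.81288 Si and 1.62576 O.
Oxygen sums to 2.43580; scaling by 6/2.43580 = 2.46326 puts the formula on 6 O.
Fe: 0.59170 × 2.46326 = 1.458 atoms per formula unit.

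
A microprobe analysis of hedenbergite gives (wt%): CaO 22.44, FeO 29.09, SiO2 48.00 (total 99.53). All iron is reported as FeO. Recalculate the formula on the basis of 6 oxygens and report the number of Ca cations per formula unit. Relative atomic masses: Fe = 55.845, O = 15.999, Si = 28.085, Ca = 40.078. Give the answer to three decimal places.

22.44 wt% CaO ÷ 56.077 g/mol = 0.40016 mol, giving 0.40016 Ca and 0.40016 O.
29.09 wt% FeO ÷ 71.844 g/mol = 0.40491 mol, giving 0.40491 Fe and 0.40491 O.
48.00 wt% SiO2 ÷ 60.083 g/mol = 0.79889 mol, giving 0.79889 Si and 1.59778 O.
Oxygen sums to 2.40285; scaling by 6/2.40285 = 2.49703 puts the formula on 6 O.
Ca: 0.40016 × 2.49703 = 0.999 atoms per formula unit.

0.999 Ca apfu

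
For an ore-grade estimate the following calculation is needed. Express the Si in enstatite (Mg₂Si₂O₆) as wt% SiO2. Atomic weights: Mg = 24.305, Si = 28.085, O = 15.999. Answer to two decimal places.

M(Mg₂Si₂O₆) = 200.774 g/mol; M(SiO2) = 60.083 g/mol.
Moles SiO2 per formula unit = 2 Si ÷ 1 = 2.0000.
SiO2 fraction = (2.0000 × 60.083) / 200.774 = 120.166/200.774 = 0.5985.

59.85 wt%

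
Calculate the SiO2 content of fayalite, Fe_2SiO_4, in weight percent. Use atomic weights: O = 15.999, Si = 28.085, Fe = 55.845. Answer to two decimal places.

29.49 wt%

Formula mass = 203.771 g/mol.
1 Si → 1.0000 mol SiO2 per formula unit; M(SiO2) = 60.083, so SiO2 mass = 60.083 g.
60.083/203.771 × 100 = 29.49 wt%.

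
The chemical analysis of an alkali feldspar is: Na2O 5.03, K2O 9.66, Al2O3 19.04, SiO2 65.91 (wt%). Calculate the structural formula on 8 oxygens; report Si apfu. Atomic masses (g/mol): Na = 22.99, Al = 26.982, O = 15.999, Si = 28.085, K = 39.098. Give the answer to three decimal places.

2.987 Si apfu

Na2O (M=61.979): mol = 0.08116; Na = 0.16232, O = 0.08116.
K2O (M=94.195): mol = 0.10255; K = 0.20510, O = 0.10255.
Al2O3 (M=101.961): mol = 0.18674; Al = 0.37348, O = 0.56022.
SiO2 (M=60.083): mol = 1.09698; Si = 1.09698, O = 2.19396.
ΣO = 2.93789; factor = 8/ΣO = 2.72304.
Si apfu = 1.09698 × 2.72304 = 2.987.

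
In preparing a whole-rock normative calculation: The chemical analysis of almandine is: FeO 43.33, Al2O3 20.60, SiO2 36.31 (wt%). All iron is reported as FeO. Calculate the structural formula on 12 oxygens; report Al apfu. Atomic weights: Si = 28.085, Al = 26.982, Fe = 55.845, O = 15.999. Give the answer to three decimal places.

FeO: 43.33/71.844 = 0.60311 mol → 0.60311 mol Fe, 0.60311 mol O.
Al2O3: 20.60/101.961 = 0.20204 mol → 0.40408 mol Al, 0.60612 mol O.
SiO2: 36.31/60.083 = 0.60433 mol → 0.60433 mol Si, 1.20866 mol O.
Total oxygen = 2.41789 mol. Normalization factor = 12/2.41789 = 4.96300.
Al per 12 O = 0.40408 × 4.96300 = 2.005.

2.005 Al apfu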